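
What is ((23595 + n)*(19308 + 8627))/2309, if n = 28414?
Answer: 1452871415/2309 ≈ 6.2922e+5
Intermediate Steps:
((23595 + n)*(19308 + 8627))/2309 = ((23595 + 28414)*(19308 + 8627))/2309 = (52009*27935)*(1/2309) = 1452871415*(1/2309) = 1452871415/2309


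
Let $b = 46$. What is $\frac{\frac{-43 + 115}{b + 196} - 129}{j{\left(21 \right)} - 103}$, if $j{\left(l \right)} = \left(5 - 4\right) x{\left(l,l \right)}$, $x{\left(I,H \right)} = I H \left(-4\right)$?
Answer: $\frac{15573}{225907} \approx 0.068935$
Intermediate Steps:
$x{\left(I,H \right)} = - 4 H I$ ($x{\left(I,H \right)} = H I \left(-4\right) = - 4 H I$)
$j{\left(l \right)} = - 4 l^{2}$ ($j{\left(l \right)} = \left(5 - 4\right) \left(- 4 l l\right) = 1 \left(- 4 l^{2}\right) = - 4 l^{2}$)
$\frac{\frac{-43 + 115}{b + 196} - 129}{j{\left(21 \right)} - 103} = \frac{\frac{-43 + 115}{46 + 196} - 129}{- 4 \cdot 21^{2} - 103} = \frac{\frac{72}{242} - 129}{\left(-4\right) 441 - 103} = \frac{72 \cdot \frac{1}{242} - 129}{-1764 - 103} = \frac{\frac{36}{121} - 129}{-1867} = \left(- \frac{15573}{121}\right) \left(- \frac{1}{1867}\right) = \frac{15573}{225907}$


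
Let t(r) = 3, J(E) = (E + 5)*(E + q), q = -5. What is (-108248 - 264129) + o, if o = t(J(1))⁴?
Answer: -372296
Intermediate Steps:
J(E) = (-5 + E)*(5 + E) (J(E) = (E + 5)*(E - 5) = (5 + E)*(-5 + E) = (-5 + E)*(5 + E))
o = 81 (o = 3⁴ = 81)
(-108248 - 264129) + o = (-108248 - 264129) + 81 = -372377 + 81 = -372296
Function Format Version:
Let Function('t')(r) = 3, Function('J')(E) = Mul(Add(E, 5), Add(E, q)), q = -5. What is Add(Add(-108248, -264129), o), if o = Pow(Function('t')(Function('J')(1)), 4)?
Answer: -372296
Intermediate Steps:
Function('J')(E) = Mul(Add(-5, E), Add(5, E)) (Function('J')(E) = Mul(Add(E, 5), Add(E, -5)) = Mul(Add(5, E), Add(-5, E)) = Mul(Add(-5, E), Add(5, E)))
o = 81 (o = Pow(3, 4) = 81)
Add(Add(-108248, -264129), o) = Add(Add(-108248, -264129), 81) = Add(-372377, 81) = -372296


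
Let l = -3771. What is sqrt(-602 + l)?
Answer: I*sqrt(4373) ≈ 66.129*I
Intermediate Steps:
sqrt(-602 + l) = sqrt(-602 - 3771) = sqrt(-4373) = I*sqrt(4373)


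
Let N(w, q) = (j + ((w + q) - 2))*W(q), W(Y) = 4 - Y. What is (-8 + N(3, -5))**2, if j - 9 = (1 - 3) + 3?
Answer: 2116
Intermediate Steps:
j = 10 (j = 9 + ((1 - 3) + 3) = 9 + (-2 + 3) = 9 + 1 = 10)
N(w, q) = (4 - q)*(8 + q + w) (N(w, q) = (10 + ((w + q) - 2))*(4 - q) = (10 + ((q + w) - 2))*(4 - q) = (10 + (-2 + q + w))*(4 - q) = (8 + q + w)*(4 - q) = (4 - q)*(8 + q + w))
(-8 + N(3, -5))**2 = (-8 - (-4 - 5)*(8 - 5 + 3))**2 = (-8 - 1*(-9)*6)**2 = (-8 + 54)**2 = 46**2 = 2116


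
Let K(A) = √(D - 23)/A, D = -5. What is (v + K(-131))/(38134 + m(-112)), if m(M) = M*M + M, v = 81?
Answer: 81/50566 - I*√7/3312073 ≈ 0.0016019 - 7.9882e-7*I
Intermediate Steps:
K(A) = 2*I*√7/A (K(A) = √(-5 - 23)/A = √(-28)/A = (2*I*√7)/A = 2*I*√7/A)
m(M) = M + M² (m(M) = M² + M = M + M²)
(v + K(-131))/(38134 + m(-112)) = (81 + 2*I*√7/(-131))/(38134 - 112*(1 - 112)) = (81 + 2*I*√7*(-1/131))/(38134 - 112*(-111)) = (81 - 2*I*√7/131)/(38134 + 12432) = (81 - 2*I*√7/131)/50566 = (81 - 2*I*√7/131)*(1/50566) = 81/50566 - I*√7/3312073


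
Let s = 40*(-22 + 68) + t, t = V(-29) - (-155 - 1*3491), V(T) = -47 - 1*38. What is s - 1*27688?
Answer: -22287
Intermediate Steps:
V(T) = -85 (V(T) = -47 - 38 = -85)
t = 3561 (t = -85 - (-155 - 1*3491) = -85 - (-155 - 3491) = -85 - 1*(-3646) = -85 + 3646 = 3561)
s = 5401 (s = 40*(-22 + 68) + 3561 = 40*46 + 3561 = 1840 + 3561 = 5401)
s - 1*27688 = 5401 - 1*27688 = 5401 - 27688 = -22287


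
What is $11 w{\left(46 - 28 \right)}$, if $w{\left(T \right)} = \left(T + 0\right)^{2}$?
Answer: $3564$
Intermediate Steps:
$w{\left(T \right)} = T^{2}$
$11 w{\left(46 - 28 \right)} = 11 \left(46 - 28\right)^{2} = 11 \cdot 18^{2} = 11 \cdot 324 = 3564$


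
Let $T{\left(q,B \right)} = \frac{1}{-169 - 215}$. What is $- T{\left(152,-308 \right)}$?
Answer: $\frac{1}{384} \approx 0.0026042$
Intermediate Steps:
$T{\left(q,B \right)} = - \frac{1}{384}$ ($T{\left(q,B \right)} = \frac{1}{-384} = - \frac{1}{384}$)
$- T{\left(152,-308 \right)} = \left(-1\right) \left(- \frac{1}{384}\right) = \frac{1}{384}$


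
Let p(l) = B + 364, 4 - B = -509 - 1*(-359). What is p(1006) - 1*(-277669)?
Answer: 278187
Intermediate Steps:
B = 154 (B = 4 - (-509 - 1*(-359)) = 4 - (-509 + 359) = 4 - 1*(-150) = 4 + 150 = 154)
p(l) = 518 (p(l) = 154 + 364 = 518)
p(1006) - 1*(-277669) = 518 - 1*(-277669) = 518 + 277669 = 278187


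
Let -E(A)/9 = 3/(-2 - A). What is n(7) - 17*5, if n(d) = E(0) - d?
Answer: -157/2 ≈ -78.500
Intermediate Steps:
E(A) = -27/(-2 - A)
n(d) = 27/2 - d (n(d) = 27/(2 + 0) - d = 27/2 - d)
n(7) - 17*5 = (27/2 - 1*7) - 17*5 = (27/2 - 7) - 85 = 13/2 - 85 = -157/2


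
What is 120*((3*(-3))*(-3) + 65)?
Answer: 11040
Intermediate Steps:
120*((3*(-3))*(-3) + 65) = 120*(-9*(-3) + 65) = 120*(27 + 65) = 120*92 = 11040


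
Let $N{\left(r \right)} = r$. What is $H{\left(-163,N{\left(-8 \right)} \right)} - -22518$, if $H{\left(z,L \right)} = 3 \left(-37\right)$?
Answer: $22407$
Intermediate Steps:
$H{\left(z,L \right)} = -111$
$H{\left(-163,N{\left(-8 \right)} \right)} - -22518 = -111 - -22518 = -111 + 22518 = 22407$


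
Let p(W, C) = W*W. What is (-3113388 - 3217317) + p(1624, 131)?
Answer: -3693329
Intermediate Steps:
p(W, C) = W²
(-3113388 - 3217317) + p(1624, 131) = (-3113388 - 3217317) + 1624² = -6330705 + 2637376 = -3693329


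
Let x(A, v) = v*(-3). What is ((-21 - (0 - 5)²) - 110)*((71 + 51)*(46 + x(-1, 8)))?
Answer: -418704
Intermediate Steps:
x(A, v) = -3*v
((-21 - (0 - 5)²) - 110)*((71 + 51)*(46 + x(-1, 8))) = ((-21 - (0 - 5)²) - 110)*((71 + 51)*(46 - 3*8)) = ((-21 - 1*(-5)²) - 110)*(122*(46 - 24)) = ((-21 - 1*25) - 110)*(122*22) = ((-21 - 25) - 110)*2684 = (-46 - 110)*2684 = -156*2684 = -418704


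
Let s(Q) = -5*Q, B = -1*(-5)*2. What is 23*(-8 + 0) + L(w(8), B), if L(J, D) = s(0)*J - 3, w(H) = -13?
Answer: -187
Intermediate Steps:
B = 10 (B = 5*2 = 10)
L(J, D) = -3 (L(J, D) = (-5*0)*J - 3 = 0*J - 3 = 0 - 3 = -3)
23*(-8 + 0) + L(w(8), B) = 23*(-8 + 0) - 3 = 23*(-8) - 3 = -184 - 3 = -187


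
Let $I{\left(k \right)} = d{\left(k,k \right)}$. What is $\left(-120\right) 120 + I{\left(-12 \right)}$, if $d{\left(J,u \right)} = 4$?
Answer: $-14396$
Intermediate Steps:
$I{\left(k \right)} = 4$
$\left(-120\right) 120 + I{\left(-12 \right)} = \left(-120\right) 120 + 4 = -14400 + 4 = -14396$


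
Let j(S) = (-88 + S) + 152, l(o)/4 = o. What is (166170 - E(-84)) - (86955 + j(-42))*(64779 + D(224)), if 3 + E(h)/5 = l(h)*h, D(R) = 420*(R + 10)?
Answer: -14182357578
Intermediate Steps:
l(o) = 4*o
j(S) = 64 + S
D(R) = 4200 + 420*R (D(R) = 420*(10 + R) = 4200 + 420*R)
E(h) = -15 + 20*h² (E(h) = -15 + 5*((4*h)*h) = -15 + 5*(4*h²) = -15 + 20*h²)
(166170 - E(-84)) - (86955 + j(-42))*(64779 + D(224)) = (166170 - (-15 + 20*(-84)²)) - (86955 + (64 - 42))*(64779 + (4200 + 420*224)) = (166170 - (-15 + 20*7056)) - (86955 + 22)*(64779 + (4200 + 94080)) = (166170 - (-15 + 141120)) - 86977*(64779 + 98280) = (166170 - 1*141105) - 86977*163059 = (166170 - 141105) - 1*14182382643 = 25065 - 14182382643 = -14182357578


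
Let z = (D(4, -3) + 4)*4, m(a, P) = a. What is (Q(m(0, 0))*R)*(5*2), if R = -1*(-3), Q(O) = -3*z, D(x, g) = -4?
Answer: 0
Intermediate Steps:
z = 0 (z = (-4 + 4)*4 = 0*4 = 0)
Q(O) = 0 (Q(O) = -3*0 = 0)
R = 3
(Q(m(0, 0))*R)*(5*2) = (0*3)*(5*2) = 0*10 = 0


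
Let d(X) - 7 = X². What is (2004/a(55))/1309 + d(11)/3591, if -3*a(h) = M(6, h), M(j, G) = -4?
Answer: 794975/671517 ≈ 1.1838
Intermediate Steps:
a(h) = 4/3 (a(h) = -⅓*(-4) = 4/3)
d(X) = 7 + X²
(2004/a(55))/1309 + d(11)/3591 = (2004/(4/3))/1309 + (7 + 11²)/3591 = (2004*(¾))*(1/1309) + (7 + 121)*(1/3591) = 1503*(1/1309) + 128*(1/3591) = 1503/1309 + 128/3591 = 794975/671517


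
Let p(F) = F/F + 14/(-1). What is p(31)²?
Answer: 169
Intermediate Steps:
p(F) = -13 (p(F) = 1 + 14*(-1) = 1 - 14 = -13)
p(31)² = (-13)² = 169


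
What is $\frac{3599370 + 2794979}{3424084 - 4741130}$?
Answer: $- \frac{6394349}{1317046} \approx -4.8551$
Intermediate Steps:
$\frac{3599370 + 2794979}{3424084 - 4741130} = \frac{6394349}{-1317046} = 6394349 \left(- \frac{1}{1317046}\right) = - \frac{6394349}{1317046}$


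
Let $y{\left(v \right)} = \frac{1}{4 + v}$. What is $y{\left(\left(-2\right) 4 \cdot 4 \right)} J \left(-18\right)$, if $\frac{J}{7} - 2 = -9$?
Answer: $- \frac{63}{2} \approx -31.5$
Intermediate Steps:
$J = -49$ ($J = 14 + 7 \left(-9\right) = 14 - 63 = -49$)
$y{\left(\left(-2\right) 4 \cdot 4 \right)} J \left(-18\right) = \frac{1}{4 + \left(-2\right) 4 \cdot 4} \left(-49\right) \left(-18\right) = \frac{1}{4 - 32} \left(-49\right) \left(-18\right) = \frac{1}{-28} \left(-49\right) \left(-18\right) = \left(- \frac{1}{28}\right) \left(-49\right) \left(-18\right) = \frac{7}{4} \left(-18\right) = - \frac{63}{2}$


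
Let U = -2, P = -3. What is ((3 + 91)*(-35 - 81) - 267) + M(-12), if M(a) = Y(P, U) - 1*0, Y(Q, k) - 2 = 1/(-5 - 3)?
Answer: -89353/8 ≈ -11169.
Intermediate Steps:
Y(Q, k) = 15/8 (Y(Q, k) = 2 + 1/(-5 - 3) = 2 + 1/(-8) = 2 - 1/8 = 15/8)
M(a) = 15/8 (M(a) = 15/8 - 1*0 = 15/8 + 0 = 15/8)
((3 + 91)*(-35 - 81) - 267) + M(-12) = ((3 + 91)*(-35 - 81) - 267) + 15/8 = (94*(-116) - 267) + 15/8 = (-10904 - 267) + 15/8 = -11171 + 15/8 = -89353/8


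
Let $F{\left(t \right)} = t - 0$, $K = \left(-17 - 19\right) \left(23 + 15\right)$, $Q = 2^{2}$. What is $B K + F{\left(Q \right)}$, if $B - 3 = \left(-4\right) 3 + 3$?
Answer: $8212$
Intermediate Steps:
$Q = 4$
$K = -1368$ ($K = \left(-36\right) 38 = -1368$)
$F{\left(t \right)} = t$ ($F{\left(t \right)} = t + 0 = t$)
$B = -6$ ($B = 3 + \left(\left(-4\right) 3 + 3\right) = 3 + \left(-12 + 3\right) = 3 - 9 = -6$)
$B K + F{\left(Q \right)} = \left(-6\right) \left(-1368\right) + 4 = 8208 + 4 = 8212$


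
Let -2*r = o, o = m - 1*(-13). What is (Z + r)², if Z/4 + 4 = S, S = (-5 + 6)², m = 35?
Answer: 1296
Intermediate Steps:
S = 1 (S = 1² = 1)
o = 48 (o = 35 - 1*(-13) = 35 + 13 = 48)
Z = -12 (Z = -16 + 4*1 = -16 + 4 = -12)
r = -24 (r = -½*48 = -24)
(Z + r)² = (-12 - 24)² = (-36)² = 1296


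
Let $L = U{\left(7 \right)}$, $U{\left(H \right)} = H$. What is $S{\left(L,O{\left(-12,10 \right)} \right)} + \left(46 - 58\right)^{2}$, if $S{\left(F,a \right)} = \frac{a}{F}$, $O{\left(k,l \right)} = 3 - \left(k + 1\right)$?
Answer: $146$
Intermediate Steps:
$L = 7$
$O{\left(k,l \right)} = 2 - k$ ($O{\left(k,l \right)} = 3 - \left(1 + k\right) = 2 - k$)
$S{\left(L,O{\left(-12,10 \right)} \right)} + \left(46 - 58\right)^{2} = \frac{2 - -12}{7} + \left(46 - 58\right)^{2} = \left(2 + 12\right) \frac{1}{7} + \left(-12\right)^{2} = 14 \cdot \frac{1}{7} + 144 = 2 + 144 = 146$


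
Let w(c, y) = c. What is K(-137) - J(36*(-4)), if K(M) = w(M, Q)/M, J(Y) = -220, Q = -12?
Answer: 221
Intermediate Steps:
K(M) = 1 (K(M) = M/M = 1)
K(-137) - J(36*(-4)) = 1 - 1*(-220) = 1 + 220 = 221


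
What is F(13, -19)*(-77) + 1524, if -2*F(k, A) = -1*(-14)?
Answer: 2063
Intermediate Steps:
F(k, A) = -7 (F(k, A) = -(-1)*(-14)/2 = -½*14 = -7)
F(13, -19)*(-77) + 1524 = -7*(-77) + 1524 = 539 + 1524 = 2063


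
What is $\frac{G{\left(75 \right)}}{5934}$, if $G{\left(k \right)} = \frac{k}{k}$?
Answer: $\frac{1}{5934} \approx 0.00016852$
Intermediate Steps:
$G{\left(k \right)} = 1$
$\frac{G{\left(75 \right)}}{5934} = 1 \cdot \frac{1}{5934} = \frac{1}{5934}$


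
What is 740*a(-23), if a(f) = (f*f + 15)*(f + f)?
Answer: -18517760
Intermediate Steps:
a(f) = 2*f*(15 + f²) (a(f) = (f² + 15)*(2*f) = (15 + f²)*(2*f) = 2*f*(15 + f²))
740*a(-23) = 740*(2*(-23)*(15 + (-23)²)) = 740*(2*(-23)*(15 + 529)) = 740*(2*(-23)*544) = 740*(-25024) = -18517760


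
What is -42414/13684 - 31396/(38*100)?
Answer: -18462377/1624975 ≈ -11.362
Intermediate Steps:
-42414/13684 - 31396/(38*100) = -42414*1/13684 - 31396/3800 = -21207/6842 - 31396*1/3800 = -21207/6842 - 7849/950 = -18462377/1624975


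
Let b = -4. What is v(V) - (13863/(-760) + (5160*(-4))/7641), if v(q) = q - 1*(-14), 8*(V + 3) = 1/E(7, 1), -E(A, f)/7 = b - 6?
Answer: 865679327/27100080 ≈ 31.944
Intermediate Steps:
E(A, f) = 70 (E(A, f) = -7*(-4 - 6) = -7*(-10) = 70)
V = -1679/560 (V = -3 + (⅛)/70 = -3 + (⅛)*(1/70) = -3 + 1/560 = -1679/560 ≈ -2.9982)
v(q) = 14 + q (v(q) = q + 14 = 14 + q)
v(V) - (13863/(-760) + (5160*(-4))/7641) = (14 - 1679/560) - (13863/(-760) + (5160*(-4))/7641) = 6161/560 - (13863*(-1/760) - 20640*1/7641) = 6161/560 - (-13863/760 - 6880/2547) = 6161/560 - 1*(-40537861/1935720) = 6161/560 + 40537861/1935720 = 865679327/27100080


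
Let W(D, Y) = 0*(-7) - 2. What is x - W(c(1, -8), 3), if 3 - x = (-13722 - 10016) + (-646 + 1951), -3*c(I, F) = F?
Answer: 22438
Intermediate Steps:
c(I, F) = -F/3
x = 22436 (x = 3 - ((-13722 - 10016) + (-646 + 1951)) = 3 - (-23738 + 1305) = 3 - 1*(-22433) = 3 + 22433 = 22436)
W(D, Y) = -2 (W(D, Y) = 0 - 2 = -2)
x - W(c(1, -8), 3) = 22436 - 1*(-2) = 22436 + 2 = 22438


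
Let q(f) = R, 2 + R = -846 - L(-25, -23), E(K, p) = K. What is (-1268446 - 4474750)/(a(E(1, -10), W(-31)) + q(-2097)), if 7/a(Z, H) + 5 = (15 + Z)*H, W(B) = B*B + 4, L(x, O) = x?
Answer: 6331873590/907357 ≈ 6978.4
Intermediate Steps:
W(B) = 4 + B² (W(B) = B² + 4 = 4 + B²)
a(Z, H) = 7/(-5 + H*(15 + Z)) (a(Z, H) = 7/(-5 + (15 + Z)*H) = 7/(-5 + H*(15 + Z)))
R = -823 (R = -2 + (-846 - 1*(-25)) = -2 + (-846 + 25) = -2 - 821 = -823)
q(f) = -823
(-1268446 - 4474750)/(a(E(1, -10), W(-31)) + q(-2097)) = (-1268446 - 4474750)/(7/(-5 + 15*(4 + (-31)²) + (4 + (-31)²)*1) - 823) = -5743196/(7/(-5 + 15*(4 + 961) + (4 + 961)*1) - 823) = -5743196/(7/(-5 + 15*965 + 965*1) - 823) = -5743196/(7/(-5 + 14475 + 965) - 823) = -5743196/(7/15435 - 823) = -5743196/(7*(1/15435) - 823) = -5743196/(1/2205 - 823) = -5743196/(-1814714/2205) = -5743196*(-2205/1814714) = 6331873590/907357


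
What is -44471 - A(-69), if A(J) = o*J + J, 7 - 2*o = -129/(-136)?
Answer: -12020557/272 ≈ -44193.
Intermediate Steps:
o = 823/272 (o = 7/2 - (-129)/(2*(-136)) = 7/2 - (-129)*(-1)/(2*136) = 7/2 - 1/2*129/136 = 7/2 - 129/272 = 823/272 ≈ 3.0257)
A(J) = 1095*J/272 (A(J) = 823*J/272 + J = 1095*J/272)
-44471 - A(-69) = -44471 - 1095*(-69)/272 = -44471 - 1*(-75555/272) = -44471 + 75555/272 = -12020557/272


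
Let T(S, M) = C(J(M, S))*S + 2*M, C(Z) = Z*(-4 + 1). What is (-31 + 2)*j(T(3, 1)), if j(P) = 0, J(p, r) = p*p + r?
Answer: 0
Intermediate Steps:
J(p, r) = r + p**2 (J(p, r) = p**2 + r = r + p**2)
C(Z) = -3*Z (C(Z) = Z*(-3) = -3*Z)
T(S, M) = 2*M + S*(-3*S - 3*M**2) (T(S, M) = (-3*(S + M**2))*S + 2*M = (-3*S - 3*M**2)*S + 2*M = S*(-3*S - 3*M**2) + 2*M = 2*M + S*(-3*S - 3*M**2))
(-31 + 2)*j(T(3, 1)) = (-31 + 2)*0 = -29*0 = 0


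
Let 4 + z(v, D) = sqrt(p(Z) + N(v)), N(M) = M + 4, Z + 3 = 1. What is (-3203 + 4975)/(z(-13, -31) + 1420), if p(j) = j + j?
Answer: 2509152/2005069 - 1772*I*sqrt(13)/2005069 ≈ 1.2514 - 0.0031864*I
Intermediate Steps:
Z = -2 (Z = -3 + 1 = -2)
N(M) = 4 + M
p(j) = 2*j
z(v, D) = -4 + sqrt(v) (z(v, D) = -4 + sqrt(2*(-2) + (4 + v)) = -4 + sqrt(-4 + (4 + v)) = -4 + sqrt(v))
(-3203 + 4975)/(z(-13, -31) + 1420) = (-3203 + 4975)/((-4 + sqrt(-13)) + 1420) = 1772/((-4 + I*sqrt(13)) + 1420) = 1772/(1416 + I*sqrt(13))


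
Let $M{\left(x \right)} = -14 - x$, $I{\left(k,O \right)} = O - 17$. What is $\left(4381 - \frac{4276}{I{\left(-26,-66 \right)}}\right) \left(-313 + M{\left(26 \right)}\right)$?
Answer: $- \frac{129868347}{83} \approx -1.5647 \cdot 10^{6}$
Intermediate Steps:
$I{\left(k,O \right)} = -17 + O$
$\left(4381 - \frac{4276}{I{\left(-26,-66 \right)}}\right) \left(-313 + M{\left(26 \right)}\right) = \left(4381 - \frac{4276}{-17 - 66}\right) \left(-313 - 40\right) = \left(4381 - \frac{4276}{-83}\right) \left(-313 - 40\right) = \left(4381 - - \frac{4276}{83}\right) \left(-313 - 40\right) = \left(4381 + \frac{4276}{83}\right) \left(-353\right) = \frac{367899}{83} \left(-353\right) = - \frac{129868347}{83}$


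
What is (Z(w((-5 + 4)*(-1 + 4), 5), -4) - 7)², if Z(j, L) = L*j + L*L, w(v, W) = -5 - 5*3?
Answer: 7921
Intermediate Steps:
w(v, W) = -20 (w(v, W) = -5 - 15 = -20)
Z(j, L) = L² + L*j (Z(j, L) = L*j + L² = L² + L*j)
(Z(w((-5 + 4)*(-1 + 4), 5), -4) - 7)² = (-4*(-4 - 20) - 7)² = (-4*(-24) - 7)² = (96 - 7)² = 89² = 7921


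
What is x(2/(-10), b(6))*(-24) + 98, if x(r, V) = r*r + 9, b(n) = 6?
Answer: -2974/25 ≈ -118.96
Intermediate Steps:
x(r, V) = 9 + r² (x(r, V) = r² + 9 = 9 + r²)
x(2/(-10), b(6))*(-24) + 98 = (9 + (2/(-10))²)*(-24) + 98 = (9 + (2*(-⅒))²)*(-24) + 98 = (9 + (-⅕)²)*(-24) + 98 = (9 + 1/25)*(-24) + 98 = (226/25)*(-24) + 98 = -5424/25 + 98 = -2974/25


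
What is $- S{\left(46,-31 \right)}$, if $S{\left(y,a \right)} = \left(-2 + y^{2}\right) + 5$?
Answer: $-2119$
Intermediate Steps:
$S{\left(y,a \right)} = 3 + y^{2}$
$- S{\left(46,-31 \right)} = - (3 + 46^{2}) = - (3 + 2116) = \left(-1\right) 2119 = -2119$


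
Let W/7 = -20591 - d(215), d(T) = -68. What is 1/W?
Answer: -1/143661 ≈ -6.9608e-6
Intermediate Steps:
W = -143661 (W = 7*(-20591 - 1*(-68)) = 7*(-20591 + 68) = 7*(-20523) = -143661)
1/W = 1/(-143661) = -1/143661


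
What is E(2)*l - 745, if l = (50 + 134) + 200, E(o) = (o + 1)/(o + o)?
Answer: -457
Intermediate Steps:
E(o) = (1 + o)/(2*o) (E(o) = (1 + o)/((2*o)) = (1 + o)*(1/(2*o)) = (1 + o)/(2*o))
l = 384 (l = 184 + 200 = 384)
E(2)*l - 745 = ((½)*(1 + 2)/2)*384 - 745 = ((½)*(½)*3)*384 - 745 = (¾)*384 - 745 = 288 - 745 = -457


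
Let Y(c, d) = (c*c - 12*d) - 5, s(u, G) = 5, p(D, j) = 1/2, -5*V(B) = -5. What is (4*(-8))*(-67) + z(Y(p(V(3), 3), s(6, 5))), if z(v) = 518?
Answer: 2662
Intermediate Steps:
V(B) = 1 (V(B) = -⅕*(-5) = 1)
p(D, j) = ½
Y(c, d) = -5 + c² - 12*d (Y(c, d) = (c² - 12*d) - 5 = -5 + c² - 12*d)
(4*(-8))*(-67) + z(Y(p(V(3), 3), s(6, 5))) = (4*(-8))*(-67) + 518 = -32*(-67) + 518 = 2144 + 518 = 2662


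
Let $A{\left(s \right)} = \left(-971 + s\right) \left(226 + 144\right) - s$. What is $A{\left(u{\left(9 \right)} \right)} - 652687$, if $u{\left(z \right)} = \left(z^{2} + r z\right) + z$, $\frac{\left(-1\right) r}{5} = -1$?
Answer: $-962142$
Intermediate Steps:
$r = 5$ ($r = \left(-5\right) \left(-1\right) = 5$)
$u{\left(z \right)} = z^{2} + 6 z$ ($u{\left(z \right)} = \left(z^{2} + 5 z\right) + z = z^{2} + 6 z$)
$A{\left(s \right)} = -359270 + 369 s$ ($A{\left(s \right)} = \left(-971 + s\right) 370 - s = \left(-359270 + 370 s\right) - s = -359270 + 369 s$)
$A{\left(u{\left(9 \right)} \right)} - 652687 = \left(-359270 + 369 \cdot 9 \left(6 + 9\right)\right) - 652687 = \left(-359270 + 369 \cdot 9 \cdot 15\right) - 652687 = \left(-359270 + 369 \cdot 135\right) - 652687 = \left(-359270 + 49815\right) - 652687 = -309455 - 652687 = -962142$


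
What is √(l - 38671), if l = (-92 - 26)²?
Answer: I*√24747 ≈ 157.31*I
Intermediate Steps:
l = 13924 (l = (-118)² = 13924)
√(l - 38671) = √(13924 - 38671) = √(-24747) = I*√24747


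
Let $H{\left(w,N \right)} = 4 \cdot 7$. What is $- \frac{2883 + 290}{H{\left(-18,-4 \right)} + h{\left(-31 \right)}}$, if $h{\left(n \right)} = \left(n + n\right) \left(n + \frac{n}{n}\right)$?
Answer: $- \frac{3173}{1888} \approx -1.6806$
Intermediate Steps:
$h{\left(n \right)} = 2 n \left(1 + n\right)$ ($h{\left(n \right)} = 2 n \left(n + 1\right) = 2 n \left(1 + n\right)$)
$H{\left(w,N \right)} = 28$
$- \frac{2883 + 290}{H{\left(-18,-4 \right)} + h{\left(-31 \right)}} = - \frac{2883 + 290}{28 + 2 \left(-31\right) \left(1 - 31\right)} = - \frac{3173}{28 + 2 \left(-31\right) \left(-30\right)} = - \frac{3173}{28 + 1860} = - \frac{3173}{1888}$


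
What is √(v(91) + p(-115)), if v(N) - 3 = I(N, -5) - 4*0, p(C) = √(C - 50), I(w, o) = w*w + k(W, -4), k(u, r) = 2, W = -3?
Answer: √(8286 + I*√165) ≈ 91.027 + 0.0706*I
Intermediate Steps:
I(w, o) = 2 + w² (I(w, o) = w*w + 2 = w² + 2 = 2 + w²)
p(C) = √(-50 + C)
v(N) = 5 + N² (v(N) = 3 + ((2 + N²) - 4*0) = 3 + ((2 + N²) + 0) = 3 + (2 + N²) = 5 + N²)
√(v(91) + p(-115)) = √((5 + 91²) + √(-50 - 115)) = √((5 + 8281) + √(-165)) = √(8286 + I*√165)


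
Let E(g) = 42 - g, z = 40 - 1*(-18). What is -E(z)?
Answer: 16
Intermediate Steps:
z = 58 (z = 40 + 18 = 58)
-E(z) = -(42 - 1*58) = -(42 - 58) = -1*(-16) = 16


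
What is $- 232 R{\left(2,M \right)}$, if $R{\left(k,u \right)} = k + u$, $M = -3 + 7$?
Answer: $-1392$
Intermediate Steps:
$M = 4$
$- 232 R{\left(2,M \right)} = - 232 \left(2 + 4\right) = \left(-232\right) 6 = -1392$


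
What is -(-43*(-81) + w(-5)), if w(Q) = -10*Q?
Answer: -3533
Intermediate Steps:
-(-43*(-81) + w(-5)) = -(-43*(-81) - 10*(-5)) = -(3483 + 50) = -1*3533 = -3533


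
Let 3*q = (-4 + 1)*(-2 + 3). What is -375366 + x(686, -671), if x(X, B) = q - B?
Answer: -374696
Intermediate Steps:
q = -1 (q = ((-4 + 1)*(-2 + 3))/3 = (-3*1)/3 = (1/3)*(-3) = -1)
x(X, B) = -1 - B
-375366 + x(686, -671) = -375366 + (-1 - 1*(-671)) = -375366 + (-1 + 671) = -375366 + 670 = -374696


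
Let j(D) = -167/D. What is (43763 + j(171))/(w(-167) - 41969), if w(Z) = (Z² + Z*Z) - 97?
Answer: 3741653/1172376 ≈ 3.1915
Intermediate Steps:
w(Z) = -97 + 2*Z² (w(Z) = (Z² + Z²) - 97 = 2*Z² - 97 = -97 + 2*Z²)
(43763 + j(171))/(w(-167) - 41969) = (43763 - 167/171)/((-97 + 2*(-167)²) - 41969) = (43763 - 167*1/171)/((-97 + 2*27889) - 41969) = (43763 - 167/171)/((-97 + 55778) - 41969) = 7483306/(171*(55681 - 41969)) = (7483306/171)/13712 = (7483306/171)*(1/13712) = 3741653/1172376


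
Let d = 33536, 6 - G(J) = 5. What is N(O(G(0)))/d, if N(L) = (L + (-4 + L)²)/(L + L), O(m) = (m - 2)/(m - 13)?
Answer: 2221/804864 ≈ 0.0027595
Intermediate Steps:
G(J) = 1 (G(J) = 6 - 1*5 = 6 - 5 = 1)
O(m) = (-2 + m)/(-13 + m)
N(L) = (L + (-4 + L)²)/(2*L) (N(L) = (L + (-4 + L)²)/((2*L)) = (L + (-4 + L)²)*(1/(2*L)) = (L + (-4 + L)²)/(2*L))
N(O(G(0)))/d = (((-2 + 1)/(-13 + 1) + (-4 + (-2 + 1)/(-13 + 1))²)/(2*(((-2 + 1)/(-13 + 1)))))/33536 = ((-1/(-12) + (-4 - 1/(-12))²)/(2*((-1/(-12)))))*(1/33536) = ((-1/12*(-1) + (-4 - 1/12*(-1))²)/(2*((-1/12*(-1)))))*(1/33536) = ((1/12 + (-4 + 1/12)²)/(2*(1/12)))*(1/33536) = ((½)*12*(1/12 + (-47/12)²))*(1/33536) = ((½)*12*(1/12 + 2209/144))*(1/33536) = ((½)*12*(2221/144))*(1/33536) = (2221/24)*(1/33536) = 2221/804864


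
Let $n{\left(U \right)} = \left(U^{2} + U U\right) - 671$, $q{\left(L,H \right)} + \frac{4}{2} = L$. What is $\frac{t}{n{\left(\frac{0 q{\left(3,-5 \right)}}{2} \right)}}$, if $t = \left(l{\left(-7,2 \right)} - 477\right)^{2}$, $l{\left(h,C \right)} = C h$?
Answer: $- \frac{241081}{671} \approx -359.29$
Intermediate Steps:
$q{\left(L,H \right)} = -2 + L$
$n{\left(U \right)} = -671 + 2 U^{2}$ ($n{\left(U \right)} = \left(U^{2} + U^{2}\right) - 671 = 2 U^{2} - 671 = -671 + 2 U^{2}$)
$t = 241081$ ($t = \left(2 \left(-7\right) - 477\right)^{2} = \left(-14 - 477\right)^{2} = \left(-491\right)^{2} = 241081$)
$\frac{t}{n{\left(\frac{0 q{\left(3,-5 \right)}}{2} \right)}} = \frac{241081}{-671 + 2 \left(\frac{0 \left(-2 + 3\right)}{2}\right)^{2}} = \frac{241081}{-671 + 2 \left(0 \cdot 1 \cdot \frac{1}{2}\right)^{2}} = \frac{241081}{-671 + 2 \left(0 \cdot \frac{1}{2}\right)^{2}} = \frac{241081}{-671 + 2 \cdot 0^{2}} = \frac{241081}{-671 + 2 \cdot 0} = \frac{241081}{-671 + 0} = \frac{241081}{-671} = 241081 \left(- \frac{1}{671}\right) = - \frac{241081}{671}$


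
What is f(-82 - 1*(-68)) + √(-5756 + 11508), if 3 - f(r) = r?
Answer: 17 + 2*√1438 ≈ 92.842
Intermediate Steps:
f(r) = 3 - r
f(-82 - 1*(-68)) + √(-5756 + 11508) = (3 - (-82 - 1*(-68))) + √(-5756 + 11508) = (3 - (-82 + 68)) + √5752 = (3 - 1*(-14)) + 2*√1438 = (3 + 14) + 2*√1438 = 17 + 2*√1438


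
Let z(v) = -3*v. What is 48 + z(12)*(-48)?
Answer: 1776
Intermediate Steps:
48 + z(12)*(-48) = 48 - 3*12*(-48) = 48 - 36*(-48) = 48 + 1728 = 1776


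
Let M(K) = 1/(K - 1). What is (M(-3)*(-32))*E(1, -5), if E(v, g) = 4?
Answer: 32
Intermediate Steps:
M(K) = 1/(-1 + K)
(M(-3)*(-32))*E(1, -5) = (-32/(-1 - 3))*4 = (-32/(-4))*4 = -¼*(-32)*4 = 8*4 = 32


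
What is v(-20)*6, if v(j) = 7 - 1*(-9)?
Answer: 96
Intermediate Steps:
v(j) = 16 (v(j) = 7 + 9 = 16)
v(-20)*6 = 16*6 = 96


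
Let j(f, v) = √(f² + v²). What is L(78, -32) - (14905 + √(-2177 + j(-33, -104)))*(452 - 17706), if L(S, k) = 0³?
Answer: 257170870 + 17254*√(-2177 + √11905) ≈ 2.5717e+8 + 7.8461e+5*I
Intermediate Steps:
L(S, k) = 0
L(78, -32) - (14905 + √(-2177 + j(-33, -104)))*(452 - 17706) = 0 - (14905 + √(-2177 + √((-33)² + (-104)²)))*(452 - 17706) = 0 - (14905 + √(-2177 + √(1089 + 10816)))*(-17254) = 0 - (14905 + √(-2177 + √11905))*(-17254) = 0 - (-257170870 - 17254*√(-2177 + √11905)) = 0 + (257170870 + 17254*√(-2177 + √11905)) = 257170870 + 17254*√(-2177 + √11905)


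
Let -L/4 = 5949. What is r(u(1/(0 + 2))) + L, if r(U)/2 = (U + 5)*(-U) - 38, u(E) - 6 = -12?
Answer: -23884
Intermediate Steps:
u(E) = -6 (u(E) = 6 - 12 = -6)
L = -23796 (L = -4*5949 = -23796)
r(U) = -76 - 2*U*(5 + U) (r(U) = 2*((U + 5)*(-U) - 38) = 2*((5 + U)*(-U) - 38) = 2*(-U*(5 + U) - 38) = 2*(-38 - U*(5 + U)) = -76 - 2*U*(5 + U))
r(u(1/(0 + 2))) + L = (-76 - 10*(-6) - 2*(-6)²) - 23796 = (-76 + 60 - 2*36) - 23796 = (-76 + 60 - 72) - 23796 = -88 - 23796 = -23884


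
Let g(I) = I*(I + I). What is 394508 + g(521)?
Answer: 937390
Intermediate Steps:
g(I) = 2*I² (g(I) = I*(2*I) = 2*I²)
394508 + g(521) = 394508 + 2*521² = 394508 + 2*271441 = 394508 + 542882 = 937390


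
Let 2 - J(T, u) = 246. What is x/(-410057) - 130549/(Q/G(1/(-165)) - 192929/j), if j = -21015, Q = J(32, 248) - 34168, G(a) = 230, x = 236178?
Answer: 25858649704836807/27834444038707 ≈ 929.02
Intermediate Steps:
J(T, u) = -244 (J(T, u) = 2 - 1*246 = 2 - 246 = -244)
Q = -34412 (Q = -244 - 34168 = -34412)
x/(-410057) - 130549/(Q/G(1/(-165)) - 192929/j) = 236178/(-410057) - 130549/(-34412/230 - 192929/(-21015)) = 236178*(-1/410057) - 130549/(-34412*1/230 - 192929*(-1/21015)) = -236178/410057 - 130549/(-17206/115 + 192929/21015) = -236178/410057 - 130549/(-67879451/483345) = -236178/410057 - 130549*(-483345/67879451) = -236178/410057 + 63100206405/67879451 = 25858649704836807/27834444038707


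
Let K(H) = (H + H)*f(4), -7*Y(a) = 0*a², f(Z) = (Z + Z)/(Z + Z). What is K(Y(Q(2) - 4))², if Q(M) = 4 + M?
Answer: 0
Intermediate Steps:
f(Z) = 1 (f(Z) = (2*Z)/((2*Z)) = (2*Z)*(1/(2*Z)) = 1)
Y(a) = 0 (Y(a) = -0*a² = -⅐*0 = 0)
K(H) = 2*H (K(H) = (H + H)*1 = (2*H)*1 = 2*H)
K(Y(Q(2) - 4))² = (2*0)² = 0² = 0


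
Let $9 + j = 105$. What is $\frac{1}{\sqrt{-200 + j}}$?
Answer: $- \frac{i \sqrt{26}}{52} \approx - 0.098058 i$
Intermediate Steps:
$j = 96$ ($j = -9 + 105 = 96$)
$\frac{1}{\sqrt{-200 + j}} = \frac{1}{\sqrt{-200 + 96}} = \frac{1}{\sqrt{-104}} = \frac{1}{2 i \sqrt{26}} = - \frac{i \sqrt{26}}{52}$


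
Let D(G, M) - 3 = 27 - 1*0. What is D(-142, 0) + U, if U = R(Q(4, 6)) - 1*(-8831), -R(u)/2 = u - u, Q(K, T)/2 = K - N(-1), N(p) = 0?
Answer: 8861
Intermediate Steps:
Q(K, T) = 2*K (Q(K, T) = 2*(K - 1*0) = 2*(K + 0) = 2*K)
R(u) = 0 (R(u) = -2*(u - u) = -2*0 = 0)
D(G, M) = 30 (D(G, M) = 3 + (27 - 1*0) = 3 + (27 + 0) = 3 + 27 = 30)
U = 8831 (U = 0 - 1*(-8831) = 0 + 8831 = 8831)
D(-142, 0) + U = 30 + 8831 = 8861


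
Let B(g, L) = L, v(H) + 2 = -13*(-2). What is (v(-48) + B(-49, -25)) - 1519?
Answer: -1520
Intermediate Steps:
v(H) = 24 (v(H) = -2 - 13*(-2) = -2 + 26 = 24)
(v(-48) + B(-49, -25)) - 1519 = (24 - 25) - 1519 = -1 - 1519 = -1520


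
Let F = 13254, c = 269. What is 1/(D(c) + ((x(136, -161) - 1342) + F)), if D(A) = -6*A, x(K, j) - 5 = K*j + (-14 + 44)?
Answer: -1/11563 ≈ -8.6483e-5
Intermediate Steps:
x(K, j) = 35 + K*j (x(K, j) = 5 + (K*j + (-14 + 44)) = 5 + (K*j + 30) = 5 + (30 + K*j) = 35 + K*j)
1/(D(c) + ((x(136, -161) - 1342) + F)) = 1/(-6*269 + (((35 + 136*(-161)) - 1342) + 13254)) = 1/(-1614 + (((35 - 21896) - 1342) + 13254)) = 1/(-1614 + ((-21861 - 1342) + 13254)) = 1/(-1614 + (-23203 + 13254)) = 1/(-1614 - 9949) = 1/(-11563) = -1/11563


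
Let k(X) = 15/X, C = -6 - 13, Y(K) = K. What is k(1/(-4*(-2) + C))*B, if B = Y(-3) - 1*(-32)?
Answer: -4785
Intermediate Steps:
B = 29 (B = -3 - 1*(-32) = -3 + 32 = 29)
C = -19
k(1/(-4*(-2) + C))*B = (15/(1/(-4*(-2) - 19)))*29 = (15/(1/(8 - 19)))*29 = (15/(1/(-11)))*29 = (15/(-1/11))*29 = (15*(-11))*29 = -165*29 = -4785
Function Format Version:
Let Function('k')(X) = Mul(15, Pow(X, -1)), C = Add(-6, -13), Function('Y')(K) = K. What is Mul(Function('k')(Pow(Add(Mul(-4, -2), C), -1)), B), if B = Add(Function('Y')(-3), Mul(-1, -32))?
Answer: -4785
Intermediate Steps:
B = 29 (B = Add(-3, Mul(-1, -32)) = Add(-3, 32) = 29)
C = -19
Mul(Function('k')(Pow(Add(Mul(-4, -2), C), -1)), B) = Mul(Mul(15, Pow(Pow(Add(Mul(-4, -2), -19), -1), -1)), 29) = Mul(Mul(15, Pow(Pow(Add(8, -19), -1), -1)), 29) = Mul(Mul(15, Pow(Pow(-11, -1), -1)), 29) = Mul(Mul(15, Pow(Rational(-1, 11), -1)), 29) = Mul(Mul(15, -11), 29) = Mul(-165, 29) = -4785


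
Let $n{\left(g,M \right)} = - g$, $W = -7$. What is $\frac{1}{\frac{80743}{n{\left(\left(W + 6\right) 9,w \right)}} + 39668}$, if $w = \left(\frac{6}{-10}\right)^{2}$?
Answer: $\frac{9}{437755} \approx 2.0559 \cdot 10^{-5}$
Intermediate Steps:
$w = \frac{9}{25}$ ($w = \left(6 \left(- \frac{1}{10}\right)\right)^{2} = \left(- \frac{3}{5}\right)^{2} = \frac{9}{25} \approx 0.36$)
$\frac{1}{\frac{80743}{n{\left(\left(W + 6\right) 9,w \right)}} + 39668} = \frac{1}{\frac{80743}{\left(-1\right) \left(-7 + 6\right) 9} + 39668} = \frac{1}{\frac{80743}{\left(-1\right) \left(\left(-1\right) 9\right)} + 39668} = \frac{1}{\frac{80743}{\left(-1\right) \left(-9\right)} + 39668} = \frac{1}{\frac{80743}{9} + 39668} = \frac{1}{\frac{437755}{9}} = \frac{9}{437755}$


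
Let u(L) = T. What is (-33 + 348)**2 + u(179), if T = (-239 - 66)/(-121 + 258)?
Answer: 13593520/137 ≈ 99223.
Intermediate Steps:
T = -305/137 ≈ -2.2263
u(L) = -305/137
(-33 + 348)**2 + u(179) = (-33 + 348)**2 - 305/137 = 315**2 - 305/137 = 99225 - 305/137 = 13593520/137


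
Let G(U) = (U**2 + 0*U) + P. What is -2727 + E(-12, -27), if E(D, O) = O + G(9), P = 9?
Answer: -2664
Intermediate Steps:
G(U) = 9 + U**2 (G(U) = (U**2 + 0*U) + 9 = (U**2 + 0) + 9 = U**2 + 9 = 9 + U**2)
E(D, O) = 90 + O (E(D, O) = O + (9 + 9**2) = O + (9 + 81) = O + 90 = 90 + O)
-2727 + E(-12, -27) = -2727 + (90 - 27) = -2727 + 63 = -2664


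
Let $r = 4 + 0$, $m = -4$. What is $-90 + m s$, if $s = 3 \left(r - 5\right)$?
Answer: $-78$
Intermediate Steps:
$r = 4$
$s = -3$ ($s = 3 \left(4 - 5\right) = 3 \left(-1\right) = -3$)
$-90 + m s = -90 - -12 = -90 + 12 = -78$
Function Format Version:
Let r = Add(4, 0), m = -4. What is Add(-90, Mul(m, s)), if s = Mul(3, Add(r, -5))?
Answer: -78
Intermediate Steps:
r = 4
s = -3 (s = Mul(3, Add(4, -5)) = Mul(3, -1) = -3)
Add(-90, Mul(m, s)) = Add(-90, Mul(-4, -3)) = Add(-90, 12) = -78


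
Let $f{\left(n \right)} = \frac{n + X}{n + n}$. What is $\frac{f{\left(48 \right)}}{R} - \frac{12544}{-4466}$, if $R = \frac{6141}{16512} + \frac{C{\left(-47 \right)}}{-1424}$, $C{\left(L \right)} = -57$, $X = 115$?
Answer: $\frac{1338384284}{193113987} \approx 6.9305$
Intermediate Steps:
$R = \frac{201791}{489856}$ ($R = \frac{6141}{16512} - \frac{57}{-1424} = 6141 \cdot \frac{1}{16512} - - \frac{57}{1424} = \frac{2047}{5504} + \frac{57}{1424} = \frac{201791}{489856} \approx 0.41194$)
$f{\left(n \right)} = \frac{115 + n}{2 n}$ ($f{\left(n \right)} = \frac{n + 115}{n + n} = \frac{115 + n}{2 n}$)
$\frac{f{\left(48 \right)}}{R} - \frac{12544}{-4466} = \frac{\frac{1}{2} \cdot \frac{1}{48} \left(115 + 48\right)}{\frac{201791}{489856}} - \frac{12544}{-4466} = \frac{1}{2} \cdot \frac{1}{48} \cdot 163 \cdot \frac{489856}{201791} - - \frac{896}{319} = \frac{163}{96} \cdot \frac{489856}{201791} + \frac{896}{319} = \frac{2495204}{605373} + \frac{896}{319} = \frac{1338384284}{193113987}$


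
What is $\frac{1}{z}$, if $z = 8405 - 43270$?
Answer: $- \frac{1}{34865} \approx -2.8682 \cdot 10^{-5}$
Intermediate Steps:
$z = -34865$
$\frac{1}{z} = \frac{1}{-34865} = - \frac{1}{34865}$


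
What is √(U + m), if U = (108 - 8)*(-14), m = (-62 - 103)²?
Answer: 5*√1033 ≈ 160.70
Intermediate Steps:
m = 27225 (m = (-165)² = 27225)
U = -1400 (U = 100*(-14) = -1400)
√(U + m) = √(-1400 + 27225) = √25825 = 5*√1033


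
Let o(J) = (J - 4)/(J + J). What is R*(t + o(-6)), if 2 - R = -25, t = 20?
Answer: 1125/2 ≈ 562.50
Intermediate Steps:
R = 27 (R = 2 - 1*(-25) = 2 + 25 = 27)
o(J) = (-4 + J)/(2*J) (o(J) = (-4 + J)/((2*J)) = (-4 + J)*(1/(2*J)) = (-4 + J)/(2*J))
R*(t + o(-6)) = 27*(20 + (½)*(-4 - 6)/(-6)) = 27*(20 + (½)*(-⅙)*(-10)) = 27*(20 + ⅚) = 27*(125/6) = 1125/2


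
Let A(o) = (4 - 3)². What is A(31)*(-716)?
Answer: -716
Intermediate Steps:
A(o) = 1 (A(o) = 1² = 1)
A(31)*(-716) = 1*(-716) = -716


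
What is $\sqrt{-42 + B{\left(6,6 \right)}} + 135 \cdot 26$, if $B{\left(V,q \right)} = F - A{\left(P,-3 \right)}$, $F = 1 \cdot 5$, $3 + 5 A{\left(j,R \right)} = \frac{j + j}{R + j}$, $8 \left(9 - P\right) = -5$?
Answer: $3510 + \frac{14 i \sqrt{530}}{53} \approx 3510.0 + 6.0812 i$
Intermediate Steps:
$P = \frac{77}{8}$ ($P = 9 - - \frac{5}{8} = 9 + \frac{5}{8} = \frac{77}{8} \approx 9.625$)
$A{\left(j,R \right)} = - \frac{3}{5} + \frac{2 j}{5 \left(R + j\right)}$ ($A{\left(j,R \right)} = - \frac{3}{5} + \frac{\left(j + j\right) \frac{1}{R + j}}{5} = - \frac{3}{5} + \frac{2 j \frac{1}{R + j}}{5} = - \frac{3}{5} + \frac{2 j}{5 \left(R + j\right)}$)
$F = 5$
$B{\left(V,q \right)} = \frac{266}{53}$ ($B{\left(V,q \right)} = 5 - \frac{\left(-1\right) \frac{77}{8} - -9}{5 \left(-3 + \frac{77}{8}\right)} = 5 - \frac{- \frac{77}{8} + 9}{5 \cdot \frac{53}{8}} = 5 - \frac{1}{5} \cdot \frac{8}{53} \left(- \frac{5}{8}\right) = 5 - - \frac{1}{53} = 5 + \frac{1}{53} = \frac{266}{53}$)
$\sqrt{-42 + B{\left(6,6 \right)}} + 135 \cdot 26 = \sqrt{-42 + \frac{266}{53}} + 135 \cdot 26 = \sqrt{- \frac{1960}{53}} + 3510 = \frac{14 i \sqrt{530}}{53} + 3510 = 3510 + \frac{14 i \sqrt{530}}{53}$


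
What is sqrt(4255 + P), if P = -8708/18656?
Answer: sqrt(23137104738)/2332 ≈ 65.227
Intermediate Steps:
P = -2177/4664 (P = -8708*1/18656 = -2177/4664 ≈ -0.46677)
sqrt(4255 + P) = sqrt(4255 - 2177/4664) = sqrt(19843143/4664) = sqrt(23137104738)/2332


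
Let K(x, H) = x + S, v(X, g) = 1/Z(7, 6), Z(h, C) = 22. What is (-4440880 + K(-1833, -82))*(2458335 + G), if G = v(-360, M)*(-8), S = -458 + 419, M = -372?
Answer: -120139482346112/11 ≈ -1.0922e+13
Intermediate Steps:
v(X, g) = 1/22
S = -39
K(x, H) = -39 + x (K(x, H) = x - 39 = -39 + x)
G = -4/11 (G = (1/22)*(-8) = -4/11 ≈ -0.36364)
(-4440880 + K(-1833, -82))*(2458335 + G) = (-4440880 + (-39 - 1833))*(2458335 - 4/11) = (-4440880 - 1872)*(27041681/11) = -4442752*27041681/11 = -120139482346112/11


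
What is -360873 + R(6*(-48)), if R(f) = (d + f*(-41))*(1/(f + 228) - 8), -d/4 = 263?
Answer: -6706504/15 ≈ -4.4710e+5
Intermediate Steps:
d = -1052 (d = -4*263 = -1052)
R(f) = (-1052 - 41*f)*(-8 + 1/(228 + f)) (R(f) = (-1052 + f*(-41))*(1/(f + 228) - 8) = (-1052 - 41*f)*(1/(228 + f) - 8) = (-1052 - 41*f)*(-8 + 1/(228 + f)))
-360873 + R(6*(-48)) = -360873 + (1917796 + 328*(6*(-48))² + 83159*(6*(-48)))/(228 + 6*(-48)) = -360873 + (1917796 + 328*(-288)² + 83159*(-288))/(228 - 288) = -360873 + (1917796 + 328*82944 - 23949792)/(-60) = -360873 - (1917796 + 27205632 - 23949792)/60 = -360873 - 1/60*5173636 = -360873 - 1293409/15 = -6706504/15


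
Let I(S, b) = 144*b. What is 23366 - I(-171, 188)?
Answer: -3706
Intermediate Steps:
23366 - I(-171, 188) = 23366 - 144*188 = 23366 - 1*27072 = 23366 - 27072 = -3706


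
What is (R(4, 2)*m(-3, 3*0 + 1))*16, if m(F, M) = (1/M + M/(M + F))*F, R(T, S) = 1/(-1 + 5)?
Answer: -6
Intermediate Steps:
R(T, S) = ¼ (R(T, S) = 1/4 = ¼)
m(F, M) = F*(1/M + M/(F + M)) (m(F, M) = (1/M + M/(F + M))*F = F*(1/M + M/(F + M)))
(R(4, 2)*m(-3, 3*0 + 1))*16 = ((-3*(-3 + (3*0 + 1) + (3*0 + 1)²)/((3*0 + 1)*(-3 + (3*0 + 1))))/4)*16 = ((-3*(-3 + (0 + 1) + (0 + 1)²)/((0 + 1)*(-3 + (0 + 1))))/4)*16 = ((-3*(-3 + 1 + 1²)/(1*(-3 + 1)))/4)*16 = ((-3*1*(-3 + 1 + 1)/(-2))/4)*16 = ((-3*1*(-½)*(-1))/4)*16 = ((¼)*(-3/2))*16 = -3/8*16 = -6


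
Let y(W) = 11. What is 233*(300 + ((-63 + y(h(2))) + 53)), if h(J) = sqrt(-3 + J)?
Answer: 70133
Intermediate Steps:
233*(300 + ((-63 + y(h(2))) + 53)) = 233*(300 + ((-63 + 11) + 53)) = 233*(300 + (-52 + 53)) = 233*(300 + 1) = 233*301 = 70133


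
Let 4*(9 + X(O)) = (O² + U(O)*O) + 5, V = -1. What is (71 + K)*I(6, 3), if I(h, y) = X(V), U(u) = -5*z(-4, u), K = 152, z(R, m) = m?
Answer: -7805/4 ≈ -1951.3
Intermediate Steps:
U(u) = -5*u
X(O) = -31/4 - O² (X(O) = -9 + ((O² + (-5*O)*O) + 5)/4 = -9 + ((O² - 5*O²) + 5)/4 = -9 + (-4*O² + 5)/4 = -9 + (5 - 4*O²)/4 = -9 + (5/4 - O²) = -31/4 - O²)
I(h, y) = -35/4 (I(h, y) = -31/4 - 1*(-1)² = -31/4 - 1*1 = -31/4 - 1 = -35/4)
(71 + K)*I(6, 3) = (71 + 152)*(-35/4) = 223*(-35/4) = -7805/4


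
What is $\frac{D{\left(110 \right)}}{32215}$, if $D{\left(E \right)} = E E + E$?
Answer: $\frac{2442}{6443} \approx 0.37902$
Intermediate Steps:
$D{\left(E \right)} = E + E^{2}$ ($D{\left(E \right)} = E^{2} + E = E + E^{2}$)
$\frac{D{\left(110 \right)}}{32215} = \frac{110 \left(1 + 110\right)}{32215} = 110 \cdot 111 \cdot \frac{1}{32215} = 12210 \cdot \frac{1}{32215} = \frac{2442}{6443}$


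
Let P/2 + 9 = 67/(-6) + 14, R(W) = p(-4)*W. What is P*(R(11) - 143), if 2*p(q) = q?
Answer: 2035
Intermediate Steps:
p(q) = q/2
R(W) = -2*W (R(W) = ((1/2)*(-4))*W = -2*W)
P = -37/3 (P = -18 + 2*(67/(-6) + 14) = -18 + 2*(67*(-1/6) + 14) = -18 + 2*(-67/6 + 14) = -18 + 2*(17/6) = -18 + 17/3 = -37/3 ≈ -12.333)
P*(R(11) - 143) = -37*(-2*11 - 143)/3 = -37*(-22 - 143)/3 = -37/3*(-165) = 2035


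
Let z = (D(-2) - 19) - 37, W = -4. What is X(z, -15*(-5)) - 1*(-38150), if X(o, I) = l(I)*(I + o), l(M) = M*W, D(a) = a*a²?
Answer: 34850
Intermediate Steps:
D(a) = a³
l(M) = -4*M (l(M) = M*(-4) = -4*M)
z = -64 (z = ((-2)³ - 19) - 37 = (-8 - 19) - 37 = -27 - 37 = -64)
X(o, I) = -4*I*(I + o) (X(o, I) = (-4*I)*(I + o) = -4*I*(I + o))
X(z, -15*(-5)) - 1*(-38150) = -4*(-15*(-5))*(-15*(-5) - 64) - 1*(-38150) = -4*75*(75 - 64) + 38150 = -4*75*11 + 38150 = -3300 + 38150 = 34850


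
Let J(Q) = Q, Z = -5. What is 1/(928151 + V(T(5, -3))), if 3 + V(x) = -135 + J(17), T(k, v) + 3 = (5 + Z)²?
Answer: 1/928030 ≈ 1.0776e-6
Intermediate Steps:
T(k, v) = -3 (T(k, v) = -3 + (5 - 5)² = -3 + 0² = -3 + 0 = -3)
V(x) = -121 (V(x) = -3 + (-135 + 17) = -3 - 118 = -121)
1/(928151 + V(T(5, -3))) = 1/(928151 - 121) = 1/928030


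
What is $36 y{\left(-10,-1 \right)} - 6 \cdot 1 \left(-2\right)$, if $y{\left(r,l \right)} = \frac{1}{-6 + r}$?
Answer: $\frac{39}{4} \approx 9.75$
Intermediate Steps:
$36 y{\left(-10,-1 \right)} - 6 \cdot 1 \left(-2\right) = \frac{36}{-6 - 10} - 6 \cdot 1 \left(-2\right) = \frac{36}{-16} - 6 \left(-2\right) = 36 \left(- \frac{1}{16}\right) - -12 = - \frac{9}{4} + 12 = \frac{39}{4}$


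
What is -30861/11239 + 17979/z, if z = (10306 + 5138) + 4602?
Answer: -10681375/5776846 ≈ -1.8490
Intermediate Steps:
z = 20046 (z = 15444 + 4602 = 20046)
-30861/11239 + 17979/z = -30861/11239 + 17979/20046 = -30861*1/11239 + 17979*(1/20046) = -30861/11239 + 461/514 = -10681375/5776846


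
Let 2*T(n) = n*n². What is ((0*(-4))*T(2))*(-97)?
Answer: 0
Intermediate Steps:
T(n) = n³/2 (T(n) = (n*n²)/2 = n³/2)
((0*(-4))*T(2))*(-97) = ((0*(-4))*((½)*2³))*(-97) = (0*((½)*8))*(-97) = (0*4)*(-97) = 0*(-97) = 0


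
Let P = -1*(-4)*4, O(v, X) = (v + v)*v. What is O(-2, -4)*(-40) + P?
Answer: -304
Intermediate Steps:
O(v, X) = 2*v² (O(v, X) = (2*v)*v = 2*v²)
P = 16 (P = 4*4 = 16)
O(-2, -4)*(-40) + P = (2*(-2)²)*(-40) + 16 = (2*4)*(-40) + 16 = 8*(-40) + 16 = -320 + 16 = -304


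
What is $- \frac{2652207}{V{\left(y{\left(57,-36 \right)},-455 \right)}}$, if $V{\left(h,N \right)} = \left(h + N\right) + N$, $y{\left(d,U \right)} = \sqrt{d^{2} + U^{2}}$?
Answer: $\frac{482701674}{164711} + \frac{7956621 \sqrt{505}}{823555} \approx 3147.7$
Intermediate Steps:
$y{\left(d,U \right)} = \sqrt{U^{2} + d^{2}}$
$V{\left(h,N \right)} = h + 2 N$ ($V{\left(h,N \right)} = \left(N + h\right) + N = h + 2 N$)
$- \frac{2652207}{V{\left(y{\left(57,-36 \right)},-455 \right)}} = - \frac{2652207}{\sqrt{\left(-36\right)^{2} + 57^{2}} + 2 \left(-455\right)} = - \frac{2652207}{\sqrt{1296 + 3249} - 910} = - \frac{2652207}{\sqrt{4545} - 910} = - \frac{2652207}{3 \sqrt{505} - 910} = - \frac{2652207}{-910 + 3 \sqrt{505}}$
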